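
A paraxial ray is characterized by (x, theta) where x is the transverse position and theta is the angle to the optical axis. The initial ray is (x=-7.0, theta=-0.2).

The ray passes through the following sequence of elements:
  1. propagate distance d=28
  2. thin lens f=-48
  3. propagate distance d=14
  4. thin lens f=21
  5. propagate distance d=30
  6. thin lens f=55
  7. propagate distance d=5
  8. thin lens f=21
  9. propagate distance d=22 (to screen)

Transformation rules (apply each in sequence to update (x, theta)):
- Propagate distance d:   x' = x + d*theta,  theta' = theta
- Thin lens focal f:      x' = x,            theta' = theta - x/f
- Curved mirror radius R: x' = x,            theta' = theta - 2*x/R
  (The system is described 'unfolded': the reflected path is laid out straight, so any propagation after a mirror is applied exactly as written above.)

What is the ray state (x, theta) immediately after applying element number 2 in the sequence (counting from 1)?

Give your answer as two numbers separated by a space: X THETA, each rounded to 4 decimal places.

Answer: -12.6000 -0.4625

Derivation:
Initial: x=-7.0000 theta=-0.2000
After 1 (propagate distance d=28): x=-12.6000 theta=-0.2000
After 2 (thin lens f=-48): x=-12.6000 theta=-0.4625
Rounded to 4 decimal places: x = -12.6000, theta = -0.4625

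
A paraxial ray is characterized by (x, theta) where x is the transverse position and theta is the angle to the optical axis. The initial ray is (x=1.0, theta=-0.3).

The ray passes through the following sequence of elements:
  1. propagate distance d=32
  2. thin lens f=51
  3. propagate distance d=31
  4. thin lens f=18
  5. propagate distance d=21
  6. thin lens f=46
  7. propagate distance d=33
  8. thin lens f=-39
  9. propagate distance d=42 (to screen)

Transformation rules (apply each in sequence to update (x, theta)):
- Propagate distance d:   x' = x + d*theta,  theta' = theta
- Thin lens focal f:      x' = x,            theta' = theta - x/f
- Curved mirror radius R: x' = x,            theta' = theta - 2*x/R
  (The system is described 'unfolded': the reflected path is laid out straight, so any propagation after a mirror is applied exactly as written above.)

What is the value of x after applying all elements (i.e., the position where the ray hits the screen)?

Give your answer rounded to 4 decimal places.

Answer: 63.5116

Derivation:
Initial: x=1.0000 theta=-0.3000
After 1 (propagate distance d=32): x=-8.6000 theta=-0.3000
After 2 (thin lens f=51): x=-8.6000 theta=-67/510 (≈-0.1314)
After 3 (propagate distance d=31): x=-6463/510 (≈-12.6725) theta=-67/510 (≈-0.1314)
After 4 (thin lens f=18): x=-6463/510 (≈-12.6725) theta=5257/9180 (≈0.5727)
After 5 (propagate distance d=21): x=-1979/3060 (≈-0.6467) theta=5257/9180 (≈0.5727)
After 6 (thin lens f=46): x=-1979/3060 (≈-0.6467) theta=247759/422280 (≈0.5867)
After 7 (propagate distance d=33): x=175621/9384 (≈18.7149) theta=247759/422280 (≈0.5867)
After 8 (thin lens f=-39): x=175621/9384 (≈18.7149) theta=2927591/2744820 (≈1.0666)
After 9 (propagate distance d=42 (to screen)): x=116218643/1829880 (≈63.5116) theta=2927591/2744820 (≈1.0666)
Rounded to 4 decimal places: x = 63.5116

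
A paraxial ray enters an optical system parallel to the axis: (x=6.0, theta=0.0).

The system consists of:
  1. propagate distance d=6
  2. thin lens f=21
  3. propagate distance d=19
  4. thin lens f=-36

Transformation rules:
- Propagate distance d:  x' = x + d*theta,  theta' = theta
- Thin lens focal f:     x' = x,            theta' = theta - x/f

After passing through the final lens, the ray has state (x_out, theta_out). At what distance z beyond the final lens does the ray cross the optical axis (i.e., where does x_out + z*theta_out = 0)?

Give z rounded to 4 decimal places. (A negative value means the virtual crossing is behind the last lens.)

Answer: 2.1176

Derivation:
Initial: x=6.0000 theta=0.0000
After 1 (propagate distance d=6): x=6.0000 theta=0.0000
After 2 (thin lens f=21): x=6.0000 theta=-2/7 (≈-0.2857)
After 3 (propagate distance d=19): x=4/7 (≈0.5714) theta=-2/7 (≈-0.2857)
After 4 (thin lens f=-36): x=4/7 (≈0.5714) theta=-17/63 (≈-0.2698)
z_focus = -x_out/theta_out = -(4/7)/(-17/63) = 36/17 ≈ 2.1176
Rounded to 4 decimal places: z = 2.1176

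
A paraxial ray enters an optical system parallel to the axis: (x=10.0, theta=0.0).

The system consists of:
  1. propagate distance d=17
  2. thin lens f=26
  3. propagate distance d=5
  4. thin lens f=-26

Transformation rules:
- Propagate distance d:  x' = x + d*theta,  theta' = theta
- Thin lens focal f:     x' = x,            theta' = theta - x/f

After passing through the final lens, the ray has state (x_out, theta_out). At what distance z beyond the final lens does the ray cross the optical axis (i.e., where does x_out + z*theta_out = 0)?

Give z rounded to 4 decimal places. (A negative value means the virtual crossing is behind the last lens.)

Answer: 109.2000

Derivation:
Initial: x=10.0000 theta=0.0000
After 1 (propagate distance d=17): x=10.0000 theta=0.0000
After 2 (thin lens f=26): x=10.0000 theta=-5/13 (≈-0.3846)
After 3 (propagate distance d=5): x=105/13 (≈8.0769) theta=-5/13 (≈-0.3846)
After 4 (thin lens f=-26): x=105/13 (≈8.0769) theta=-25/338 (≈-0.0740)
z_focus = -x_out/theta_out = -(105/13)/(-25/338) = 109.2000
Rounded to 4 decimal places: z = 109.2000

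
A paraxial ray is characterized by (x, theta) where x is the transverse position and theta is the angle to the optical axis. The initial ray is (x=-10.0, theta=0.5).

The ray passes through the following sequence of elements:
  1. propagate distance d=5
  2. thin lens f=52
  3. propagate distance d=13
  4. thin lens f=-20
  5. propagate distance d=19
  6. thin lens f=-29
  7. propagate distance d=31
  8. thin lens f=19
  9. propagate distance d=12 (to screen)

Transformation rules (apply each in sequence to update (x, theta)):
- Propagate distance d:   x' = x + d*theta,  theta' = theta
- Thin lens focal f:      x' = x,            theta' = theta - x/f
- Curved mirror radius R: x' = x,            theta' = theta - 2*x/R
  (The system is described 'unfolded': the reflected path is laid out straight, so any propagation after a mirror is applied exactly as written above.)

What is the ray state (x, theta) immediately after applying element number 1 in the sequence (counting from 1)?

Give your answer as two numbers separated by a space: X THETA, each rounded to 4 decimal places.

Answer: -7.5000 0.5000

Derivation:
Initial: x=-10.0000 theta=0.5000
After 1 (propagate distance d=5): x=-7.5000 theta=0.5000
Rounded to 4 decimal places: x = -7.5000, theta = 0.5000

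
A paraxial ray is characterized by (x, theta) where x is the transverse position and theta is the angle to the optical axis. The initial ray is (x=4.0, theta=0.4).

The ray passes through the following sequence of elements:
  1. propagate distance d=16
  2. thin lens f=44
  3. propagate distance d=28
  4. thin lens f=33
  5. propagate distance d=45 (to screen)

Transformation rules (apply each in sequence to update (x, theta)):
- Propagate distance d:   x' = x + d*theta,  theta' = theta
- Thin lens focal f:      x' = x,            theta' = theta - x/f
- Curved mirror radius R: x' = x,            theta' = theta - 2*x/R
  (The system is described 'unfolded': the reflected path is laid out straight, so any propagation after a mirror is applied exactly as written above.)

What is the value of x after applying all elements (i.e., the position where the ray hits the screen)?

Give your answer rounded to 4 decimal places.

Answer: 1.9157

Derivation:
Initial: x=4.0000 theta=0.4000
After 1 (propagate distance d=16): x=10.4000 theta=0.4000
After 2 (thin lens f=44): x=10.4000 theta=9/55 (≈0.1636)
After 3 (propagate distance d=28): x=824/55 (≈14.9818) theta=9/55 (≈0.1636)
After 4 (thin lens f=33): x=824/55 (≈14.9818) theta=-527/1815 (≈-0.2904)
After 5 (propagate distance d=45 (to screen)): x=1159/605 (≈1.9157) theta=-527/1815 (≈-0.2904)
Rounded to 4 decimal places: x = 1.9157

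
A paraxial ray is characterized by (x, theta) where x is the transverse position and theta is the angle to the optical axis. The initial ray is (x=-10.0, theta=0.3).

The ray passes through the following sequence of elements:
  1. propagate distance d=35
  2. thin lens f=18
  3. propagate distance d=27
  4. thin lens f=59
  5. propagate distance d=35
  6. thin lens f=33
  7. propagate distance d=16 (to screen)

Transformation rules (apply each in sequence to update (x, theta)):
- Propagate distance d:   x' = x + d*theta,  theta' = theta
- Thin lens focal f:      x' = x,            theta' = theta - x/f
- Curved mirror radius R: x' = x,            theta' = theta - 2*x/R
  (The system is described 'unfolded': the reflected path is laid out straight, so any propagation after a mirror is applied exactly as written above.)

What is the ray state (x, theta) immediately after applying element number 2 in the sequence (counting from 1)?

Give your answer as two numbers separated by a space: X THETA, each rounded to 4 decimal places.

Initial: x=-10.0000 theta=0.3000
After 1 (propagate distance d=35): x=0.5000 theta=0.3000
After 2 (thin lens f=18): x=0.5000 theta=49/180 (≈0.2722)
Rounded to 4 decimal places: x = 0.5000, theta = 0.2722

Answer: 0.5000 0.2722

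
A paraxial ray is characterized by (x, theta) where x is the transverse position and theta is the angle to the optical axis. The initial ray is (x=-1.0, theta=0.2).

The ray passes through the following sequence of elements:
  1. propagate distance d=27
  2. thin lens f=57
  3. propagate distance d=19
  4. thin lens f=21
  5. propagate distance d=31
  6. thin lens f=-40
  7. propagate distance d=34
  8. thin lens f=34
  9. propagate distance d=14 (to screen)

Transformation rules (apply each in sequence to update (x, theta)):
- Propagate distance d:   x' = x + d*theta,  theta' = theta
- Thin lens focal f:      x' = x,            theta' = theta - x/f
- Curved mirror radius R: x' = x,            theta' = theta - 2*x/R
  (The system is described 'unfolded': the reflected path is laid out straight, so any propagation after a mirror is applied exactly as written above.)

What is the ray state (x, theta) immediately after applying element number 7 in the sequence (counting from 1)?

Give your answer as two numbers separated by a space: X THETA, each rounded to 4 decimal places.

Initial: x=-1.0000 theta=0.2000
After 1 (propagate distance d=27): x=4.4000 theta=0.2000
After 2 (thin lens f=57): x=4.4000 theta=7/57 (≈0.1228)
After 3 (propagate distance d=19): x=101/15 (≈6.7333) theta=7/57 (≈0.1228)
After 4 (thin lens f=21): x=101/15 (≈6.7333) theta=-1184/5985 (≈-0.1978)
After 5 (propagate distance d=31): x=719/1197 (≈0.6007) theta=-1184/5985 (≈-0.1978)
After 6 (thin lens f=-40): x=719/1197 (≈0.6007) theta=-8753/47880 (≈-0.1828)
After 7 (propagate distance d=34): x=-6401/1140 (≈-5.6149) theta=-8753/47880 (≈-0.1828)
Rounded to 4 decimal places: x = -5.6149, theta = -0.1828

Answer: -5.6149 -0.1828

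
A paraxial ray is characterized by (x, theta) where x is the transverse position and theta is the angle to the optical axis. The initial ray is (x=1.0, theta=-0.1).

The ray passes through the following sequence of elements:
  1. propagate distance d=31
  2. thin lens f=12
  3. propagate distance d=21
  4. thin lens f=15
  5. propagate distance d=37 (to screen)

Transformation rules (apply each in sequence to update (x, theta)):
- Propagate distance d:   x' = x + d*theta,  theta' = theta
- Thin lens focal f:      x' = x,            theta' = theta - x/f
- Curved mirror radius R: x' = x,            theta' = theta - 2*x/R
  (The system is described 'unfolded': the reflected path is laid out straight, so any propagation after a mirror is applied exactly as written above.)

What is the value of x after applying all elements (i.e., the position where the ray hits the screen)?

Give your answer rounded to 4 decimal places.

Initial: x=1.0000 theta=-0.1000
After 1 (propagate distance d=31): x=-2.1000 theta=-0.1000
After 2 (thin lens f=12): x=-2.1000 theta=0.0750
After 3 (propagate distance d=21): x=-0.5250 theta=0.0750
After 4 (thin lens f=15): x=-0.5250 theta=0.1100
After 5 (propagate distance d=37 (to screen)): x=3.5450 theta=0.1100
Rounded to 4 decimal places: x = 3.5450

Answer: 3.5450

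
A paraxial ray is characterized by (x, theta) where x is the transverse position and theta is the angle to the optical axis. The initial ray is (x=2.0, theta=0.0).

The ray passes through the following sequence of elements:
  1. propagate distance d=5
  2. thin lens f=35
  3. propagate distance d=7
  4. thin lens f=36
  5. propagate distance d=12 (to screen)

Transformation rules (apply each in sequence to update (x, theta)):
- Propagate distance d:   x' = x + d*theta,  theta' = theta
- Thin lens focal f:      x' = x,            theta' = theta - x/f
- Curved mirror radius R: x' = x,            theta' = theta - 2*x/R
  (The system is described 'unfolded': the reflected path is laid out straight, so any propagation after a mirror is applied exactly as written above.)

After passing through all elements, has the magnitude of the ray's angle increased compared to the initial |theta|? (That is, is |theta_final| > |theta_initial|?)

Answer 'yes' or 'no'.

Initial: x=2.0000 theta=0.0000
After 1 (propagate distance d=5): x=2.0000 theta=0.0000
After 2 (thin lens f=35): x=2.0000 theta=-2/35 (≈-0.0571)
After 3 (propagate distance d=7): x=1.6000 theta=-2/35 (≈-0.0571)
After 4 (thin lens f=36): x=1.6000 theta=-32/315 (≈-0.1016)
After 5 (propagate distance d=12 (to screen)): x=8/21 (≈0.3810) theta=-32/315 (≈-0.1016)
|theta_initial|=0.0000 |theta_final|=32/315 (≈0.1016) -> increased

Answer: yes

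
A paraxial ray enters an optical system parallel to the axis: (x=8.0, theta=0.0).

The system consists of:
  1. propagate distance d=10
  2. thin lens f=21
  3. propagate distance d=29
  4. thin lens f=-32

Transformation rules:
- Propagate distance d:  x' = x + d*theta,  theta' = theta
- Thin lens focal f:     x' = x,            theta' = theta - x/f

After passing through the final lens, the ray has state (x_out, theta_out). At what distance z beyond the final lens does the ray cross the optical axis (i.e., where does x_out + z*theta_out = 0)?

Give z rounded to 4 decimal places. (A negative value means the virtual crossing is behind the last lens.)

Answer: -6.4000

Derivation:
Initial: x=8.0000 theta=0.0000
After 1 (propagate distance d=10): x=8.0000 theta=0.0000
After 2 (thin lens f=21): x=8.0000 theta=-8/21 (≈-0.3810)
After 3 (propagate distance d=29): x=-64/21 (≈-3.0476) theta=-8/21 (≈-0.3810)
After 4 (thin lens f=-32): x=-64/21 (≈-3.0476) theta=-10/21 (≈-0.4762)
z_focus = -x_out/theta_out = -(-64/21)/(-10/21) = -6.4000
Rounded to 4 decimal places: z = -6.4000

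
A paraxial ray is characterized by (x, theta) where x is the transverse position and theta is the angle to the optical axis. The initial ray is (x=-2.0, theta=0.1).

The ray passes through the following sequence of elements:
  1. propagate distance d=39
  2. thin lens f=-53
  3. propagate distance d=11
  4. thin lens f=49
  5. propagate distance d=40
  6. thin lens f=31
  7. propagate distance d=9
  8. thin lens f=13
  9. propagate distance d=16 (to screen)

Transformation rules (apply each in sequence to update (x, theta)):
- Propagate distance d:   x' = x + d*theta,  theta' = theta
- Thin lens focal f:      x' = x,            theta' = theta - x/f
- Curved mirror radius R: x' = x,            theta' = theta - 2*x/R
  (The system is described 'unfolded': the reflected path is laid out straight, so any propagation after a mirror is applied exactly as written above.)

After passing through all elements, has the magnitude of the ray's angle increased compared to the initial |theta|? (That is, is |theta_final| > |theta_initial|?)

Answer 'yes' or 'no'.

Initial: x=-2.0000 theta=0.1000
After 1 (propagate distance d=39): x=1.9000 theta=0.1000
After 2 (thin lens f=-53): x=1.9000 theta=36/265 (≈0.1358)
After 3 (propagate distance d=11): x=1799/530 (≈3.3943) theta=36/265 (≈0.1358)
After 4 (thin lens f=49): x=1799/530 (≈3.3943) theta=247/3710 (≈0.0666)
After 5 (propagate distance d=40): x=22473/3710 (≈6.0574) theta=247/3710 (≈0.0666)
After 6 (thin lens f=31): x=22473/3710 (≈6.0574) theta=-7408/57505 (≈-0.1288)
After 7 (propagate distance d=9): x=563319/115010 (≈4.8980) theta=-7408/57505 (≈-0.1288)
After 8 (thin lens f=13): x=563319/115010 (≈4.8980) theta=-755927/1495130 (≈-0.5056)
After 9 (propagate distance d=16 (to screen)): x=-954337/299026 (≈-3.1915) theta=-755927/1495130 (≈-0.5056)
|theta_initial|=0.1000 |theta_final|=755927/1495130 (≈0.5056) -> increased

Answer: yes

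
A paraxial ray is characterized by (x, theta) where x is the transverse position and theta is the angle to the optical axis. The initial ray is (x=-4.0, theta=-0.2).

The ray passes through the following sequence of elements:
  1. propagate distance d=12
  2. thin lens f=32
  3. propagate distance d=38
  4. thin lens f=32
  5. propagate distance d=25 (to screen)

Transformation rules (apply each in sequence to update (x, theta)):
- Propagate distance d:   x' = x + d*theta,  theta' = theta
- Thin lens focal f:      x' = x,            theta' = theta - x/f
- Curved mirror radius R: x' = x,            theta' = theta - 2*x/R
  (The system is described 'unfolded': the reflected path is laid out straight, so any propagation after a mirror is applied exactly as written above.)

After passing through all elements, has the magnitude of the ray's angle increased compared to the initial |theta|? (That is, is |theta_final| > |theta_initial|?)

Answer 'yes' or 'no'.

Answer: no

Derivation:
Initial: x=-4.0000 theta=-0.2000
After 1 (propagate distance d=12): x=-6.4000 theta=-0.2000
After 2 (thin lens f=32): x=-6.4000 theta=0.0000
After 3 (propagate distance d=38): x=-6.4000 theta=0.0000
After 4 (thin lens f=32): x=-6.4000 theta=0.2000
After 5 (propagate distance d=25 (to screen)): x=-1.4000 theta=0.2000
|theta_initial|=0.2000 |theta_final|=0.2000 -> not increased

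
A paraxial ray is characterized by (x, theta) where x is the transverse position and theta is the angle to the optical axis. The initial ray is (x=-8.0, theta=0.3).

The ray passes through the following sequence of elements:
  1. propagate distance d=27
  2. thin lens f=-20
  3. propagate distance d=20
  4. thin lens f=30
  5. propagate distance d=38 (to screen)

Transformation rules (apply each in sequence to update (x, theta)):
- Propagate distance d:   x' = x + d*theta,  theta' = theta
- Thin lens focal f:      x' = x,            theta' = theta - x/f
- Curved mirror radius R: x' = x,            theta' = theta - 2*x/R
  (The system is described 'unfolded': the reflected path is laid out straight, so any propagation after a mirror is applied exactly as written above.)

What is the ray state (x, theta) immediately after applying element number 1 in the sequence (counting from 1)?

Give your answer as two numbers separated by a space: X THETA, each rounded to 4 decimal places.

Initial: x=-8.0000 theta=0.3000
After 1 (propagate distance d=27): x=0.1000 theta=0.3000
Rounded to 4 decimal places: x = 0.1000, theta = 0.3000

Answer: 0.1000 0.3000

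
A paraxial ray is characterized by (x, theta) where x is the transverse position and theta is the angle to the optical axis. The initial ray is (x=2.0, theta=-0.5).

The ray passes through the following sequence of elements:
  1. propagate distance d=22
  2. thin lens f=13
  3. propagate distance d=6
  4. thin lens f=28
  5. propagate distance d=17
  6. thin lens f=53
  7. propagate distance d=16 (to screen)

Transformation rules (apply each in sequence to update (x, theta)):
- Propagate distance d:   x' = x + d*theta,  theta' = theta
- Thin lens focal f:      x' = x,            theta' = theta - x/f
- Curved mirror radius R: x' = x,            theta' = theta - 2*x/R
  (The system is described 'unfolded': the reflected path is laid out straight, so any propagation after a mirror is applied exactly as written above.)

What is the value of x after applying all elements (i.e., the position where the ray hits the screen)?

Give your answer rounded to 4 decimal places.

Initial: x=2.0000 theta=-0.5000
After 1 (propagate distance d=22): x=-9.0000 theta=-0.5000
After 2 (thin lens f=13): x=-9.0000 theta=5/26 (≈0.1923)
After 3 (propagate distance d=6): x=-102/13 (≈-7.8462) theta=5/26 (≈0.1923)
After 4 (thin lens f=28): x=-102/13 (≈-7.8462) theta=43/91 (≈0.4725)
After 5 (propagate distance d=17): x=17/91 (≈0.1868) theta=43/91 (≈0.4725)
After 6 (thin lens f=53): x=17/91 (≈0.1868) theta=174/371 (≈0.4690)
After 7 (propagate distance d=16 (to screen)): x=5299/689 (≈7.6909) theta=174/371 (≈0.4690)
Rounded to 4 decimal places: x = 7.6909

Answer: 7.6909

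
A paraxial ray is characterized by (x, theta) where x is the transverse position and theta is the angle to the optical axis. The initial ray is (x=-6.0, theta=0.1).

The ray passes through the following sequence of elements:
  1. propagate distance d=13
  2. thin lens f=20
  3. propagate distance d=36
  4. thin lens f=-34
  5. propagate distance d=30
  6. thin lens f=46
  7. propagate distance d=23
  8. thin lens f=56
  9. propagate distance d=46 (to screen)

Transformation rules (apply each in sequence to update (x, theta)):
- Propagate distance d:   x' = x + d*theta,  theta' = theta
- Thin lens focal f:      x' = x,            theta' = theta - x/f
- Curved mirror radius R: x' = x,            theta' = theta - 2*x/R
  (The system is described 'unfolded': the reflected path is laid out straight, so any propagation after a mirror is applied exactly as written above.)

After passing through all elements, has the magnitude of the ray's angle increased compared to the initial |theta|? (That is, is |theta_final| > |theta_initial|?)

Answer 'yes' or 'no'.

Initial: x=-6.0000 theta=0.1000
After 1 (propagate distance d=13): x=-4.7000 theta=0.1000
After 2 (thin lens f=20): x=-4.7000 theta=0.3350
After 3 (propagate distance d=36): x=7.3600 theta=0.3350
After 4 (thin lens f=-34): x=7.3600 theta=75/136 (≈0.5515)
After 5 (propagate distance d=30): x=40637/1700 (≈23.9041) theta=75/136 (≈0.5515)
After 6 (thin lens f=46): x=40637/1700 (≈23.9041) theta=311/9775 (≈0.0318)
After 7 (propagate distance d=23): x=41881/1700 (≈24.6359) theta=311/9775 (≈0.0318)
After 8 (thin lens f=56): x=41881/1700 (≈24.6359) theta=-127657/312800 (≈-0.4081)
After 9 (propagate distance d=46 (to screen)): x=39867/6800 (≈5.8628) theta=-127657/312800 (≈-0.4081)
|theta_initial|=0.1000 |theta_final|=127657/312800 (≈0.4081) -> increased

Answer: yes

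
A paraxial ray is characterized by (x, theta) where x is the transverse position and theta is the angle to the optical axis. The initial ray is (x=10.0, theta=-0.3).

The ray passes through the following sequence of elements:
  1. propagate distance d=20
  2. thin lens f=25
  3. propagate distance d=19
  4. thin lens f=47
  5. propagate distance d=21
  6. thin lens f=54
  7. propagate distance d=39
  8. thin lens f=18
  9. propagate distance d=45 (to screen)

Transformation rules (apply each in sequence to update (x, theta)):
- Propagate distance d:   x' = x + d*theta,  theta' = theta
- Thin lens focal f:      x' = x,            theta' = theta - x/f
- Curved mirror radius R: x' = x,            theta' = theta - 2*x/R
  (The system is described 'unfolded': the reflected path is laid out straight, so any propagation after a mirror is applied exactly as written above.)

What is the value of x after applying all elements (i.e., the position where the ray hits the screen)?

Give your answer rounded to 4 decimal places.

Answer: 20.2012

Derivation:
Initial: x=10.0000 theta=-0.3000
After 1 (propagate distance d=20): x=4.0000 theta=-0.3000
After 2 (thin lens f=25): x=4.0000 theta=-0.4600
After 3 (propagate distance d=19): x=-4.7400 theta=-0.4600
After 4 (thin lens f=47): x=-4.7400 theta=-422/1175 (≈-0.3591)
After 5 (propagate distance d=21): x=-28863/2350 (≈-12.2821) theta=-422/1175 (≈-0.3591)
After 6 (thin lens f=54): x=-28863/2350 (≈-12.2821) theta=-619/4700 (≈-0.1317)
After 7 (propagate distance d=39): x=-81867/4700 (≈-17.4185) theta=-619/4700 (≈-0.1317)
After 8 (thin lens f=18): x=-81867/4700 (≈-17.4185) theta=943/1128 (≈0.8360)
After 9 (propagate distance d=45 (to screen)): x=189891/9400 (≈20.2012) theta=943/1128 (≈0.8360)
Rounded to 4 decimal places: x = 20.2012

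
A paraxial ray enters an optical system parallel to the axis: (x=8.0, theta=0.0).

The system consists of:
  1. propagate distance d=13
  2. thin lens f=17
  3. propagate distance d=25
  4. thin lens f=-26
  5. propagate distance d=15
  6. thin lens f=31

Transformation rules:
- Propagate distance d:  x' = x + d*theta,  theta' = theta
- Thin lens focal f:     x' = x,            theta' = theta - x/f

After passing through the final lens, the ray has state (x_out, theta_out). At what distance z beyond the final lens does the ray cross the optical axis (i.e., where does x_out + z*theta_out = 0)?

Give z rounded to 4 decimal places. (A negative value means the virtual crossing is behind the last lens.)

Initial: x=8.0000 theta=0.0000
After 1 (propagate distance d=13): x=8.0000 theta=0.0000
After 2 (thin lens f=17): x=8.0000 theta=-8/17 (≈-0.4706)
After 3 (propagate distance d=25): x=-64/17 (≈-3.7647) theta=-8/17 (≈-0.4706)
After 4 (thin lens f=-26): x=-64/17 (≈-3.7647) theta=-8/13 (≈-0.6154)
After 5 (propagate distance d=15): x=-2872/221 (≈-12.9955) theta=-8/13 (≈-0.6154)
After 6 (thin lens f=31): x=-2872/221 (≈-12.9955) theta=-1344/6851 (≈-0.1962)
z_focus = -x_out/theta_out = -(-2872/221)/(-1344/6851) = -11129/168 ≈ -66.2440
Rounded to 4 decimal places: z = -66.2440

Answer: -66.2440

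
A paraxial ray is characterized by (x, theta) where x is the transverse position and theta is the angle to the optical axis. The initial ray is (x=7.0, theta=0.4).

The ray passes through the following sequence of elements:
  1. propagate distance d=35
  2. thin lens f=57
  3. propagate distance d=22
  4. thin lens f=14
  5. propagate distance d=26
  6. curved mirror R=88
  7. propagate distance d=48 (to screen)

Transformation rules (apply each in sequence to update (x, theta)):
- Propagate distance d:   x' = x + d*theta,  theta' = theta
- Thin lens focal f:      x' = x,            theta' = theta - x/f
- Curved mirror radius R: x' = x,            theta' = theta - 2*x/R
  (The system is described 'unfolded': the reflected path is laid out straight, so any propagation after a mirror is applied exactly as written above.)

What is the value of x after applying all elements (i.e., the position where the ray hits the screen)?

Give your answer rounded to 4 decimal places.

Answer: -71.2503

Derivation:
Initial: x=7.0000 theta=0.4000
After 1 (propagate distance d=35): x=21.0000 theta=0.4000
After 2 (thin lens f=57): x=21.0000 theta=3/95 (≈0.0316)
After 3 (propagate distance d=22): x=2061/95 (≈21.6947) theta=3/95 (≈0.0316)
After 4 (thin lens f=14): x=2061/95 (≈21.6947) theta=-2019/1330 (≈-1.5180)
After 5 (propagate distance d=26): x=-2364/133 (≈-17.7744) theta=-2019/1330 (≈-1.5180)
After 6 (curved mirror R=88): x=-2364/133 (≈-17.7744) theta=-16299/14630 (≈-1.1141)
After 7 (propagate distance d=48 (to screen)): x=-521196/7315 (≈-71.2503) theta=-16299/14630 (≈-1.1141)
Rounded to 4 decimal places: x = -71.2503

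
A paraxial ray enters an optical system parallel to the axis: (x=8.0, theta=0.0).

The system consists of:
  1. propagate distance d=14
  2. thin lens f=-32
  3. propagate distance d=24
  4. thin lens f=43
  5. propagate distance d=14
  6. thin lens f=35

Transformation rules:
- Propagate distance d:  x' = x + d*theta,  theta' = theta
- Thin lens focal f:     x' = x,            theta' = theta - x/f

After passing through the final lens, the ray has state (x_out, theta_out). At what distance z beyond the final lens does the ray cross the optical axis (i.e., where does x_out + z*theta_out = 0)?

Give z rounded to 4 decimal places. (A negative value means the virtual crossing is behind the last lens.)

Initial: x=8.0000 theta=0.0000
After 1 (propagate distance d=14): x=8.0000 theta=0.0000
After 2 (thin lens f=-32): x=8.0000 theta=0.2500
After 3 (propagate distance d=24): x=14.0000 theta=0.2500
After 4 (thin lens f=43): x=14.0000 theta=-13/172 (≈-0.0756)
After 5 (propagate distance d=14): x=1113/86 (≈12.9419) theta=-13/172 (≈-0.0756)
After 6 (thin lens f=35): x=1113/86 (≈12.9419) theta=-383/860 (≈-0.4453)
z_focus = -x_out/theta_out = -(1113/86)/(-383/860) = 11130/383 ≈ 29.0601
Rounded to 4 decimal places: z = 29.0601

Answer: 29.0601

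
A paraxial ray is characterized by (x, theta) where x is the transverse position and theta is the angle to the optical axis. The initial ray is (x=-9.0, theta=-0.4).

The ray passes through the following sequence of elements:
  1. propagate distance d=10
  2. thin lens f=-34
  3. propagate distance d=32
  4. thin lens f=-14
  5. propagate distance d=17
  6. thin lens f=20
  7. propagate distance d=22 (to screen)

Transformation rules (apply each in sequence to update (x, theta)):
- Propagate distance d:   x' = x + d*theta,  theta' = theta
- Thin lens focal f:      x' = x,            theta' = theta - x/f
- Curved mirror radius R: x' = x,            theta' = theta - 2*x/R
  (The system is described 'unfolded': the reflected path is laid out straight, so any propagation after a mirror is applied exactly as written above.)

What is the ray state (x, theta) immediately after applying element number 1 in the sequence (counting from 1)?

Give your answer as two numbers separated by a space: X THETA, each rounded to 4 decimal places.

Initial: x=-9.0000 theta=-0.4000
After 1 (propagate distance d=10): x=-13.0000 theta=-0.4000
Rounded to 4 decimal places: x = -13.0000, theta = -0.4000

Answer: -13.0000 -0.4000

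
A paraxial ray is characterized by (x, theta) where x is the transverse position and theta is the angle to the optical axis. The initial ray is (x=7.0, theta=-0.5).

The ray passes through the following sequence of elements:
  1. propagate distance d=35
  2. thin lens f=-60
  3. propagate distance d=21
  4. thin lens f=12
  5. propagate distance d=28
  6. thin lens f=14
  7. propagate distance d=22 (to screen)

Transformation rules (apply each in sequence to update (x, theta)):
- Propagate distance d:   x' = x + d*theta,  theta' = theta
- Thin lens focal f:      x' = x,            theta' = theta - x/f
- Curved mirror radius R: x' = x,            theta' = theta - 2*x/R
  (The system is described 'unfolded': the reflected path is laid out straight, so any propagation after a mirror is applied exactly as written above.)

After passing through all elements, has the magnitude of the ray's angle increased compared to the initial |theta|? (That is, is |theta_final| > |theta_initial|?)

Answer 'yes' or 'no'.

Answer: no

Derivation:
Initial: x=7.0000 theta=-0.5000
After 1 (propagate distance d=35): x=-10.5000 theta=-0.5000
After 2 (thin lens f=-60): x=-10.5000 theta=-0.6750
After 3 (propagate distance d=21): x=-24.6750 theta=-0.6750
After 4 (thin lens f=12): x=-24.6750 theta=221/160 (≈1.3813)
After 5 (propagate distance d=28): x=14.0000 theta=221/160 (≈1.3813)
After 6 (thin lens f=14): x=14.0000 theta=61/160 (≈0.3813)
After 7 (propagate distance d=22 (to screen)): x=22.3875 theta=61/160 (≈0.3813)
|theta_initial|=0.5000 |theta_final|=61/160 (≈0.3813) -> not increased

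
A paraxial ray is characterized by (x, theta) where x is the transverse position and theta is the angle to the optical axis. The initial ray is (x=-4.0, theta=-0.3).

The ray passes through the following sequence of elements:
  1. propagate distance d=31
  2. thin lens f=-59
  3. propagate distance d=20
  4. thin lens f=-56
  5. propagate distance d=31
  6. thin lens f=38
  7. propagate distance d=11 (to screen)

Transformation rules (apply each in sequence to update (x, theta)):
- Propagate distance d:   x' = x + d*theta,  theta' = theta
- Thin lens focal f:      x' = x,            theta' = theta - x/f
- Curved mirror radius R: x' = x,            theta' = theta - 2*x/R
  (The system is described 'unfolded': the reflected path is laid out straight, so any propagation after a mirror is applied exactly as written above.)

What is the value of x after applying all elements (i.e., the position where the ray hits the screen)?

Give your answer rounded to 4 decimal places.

Answer: -48.3105

Derivation:
Initial: x=-4.0000 theta=-0.3000
After 1 (propagate distance d=31): x=-13.3000 theta=-0.3000
After 2 (thin lens f=-59): x=-13.3000 theta=-31/59 (≈-0.5254)
After 3 (propagate distance d=20): x=-14047/590 (≈-23.8085) theta=-31/59 (≈-0.5254)
After 4 (thin lens f=-56): x=-14047/590 (≈-23.8085) theta=-31407/33040 (≈-0.9506)
After 5 (propagate distance d=31): x=-1760249/33040 (≈-53.2763) theta=-31407/33040 (≈-0.9506)
After 6 (thin lens f=38): x=-1760249/33040 (≈-53.2763) theta=80969/179360 (≈0.4514)
After 7 (propagate distance d=11 (to screen)): x=-60654849/1255520 (≈-48.3105) theta=80969/179360 (≈0.4514)
Rounded to 4 decimal places: x = -48.3105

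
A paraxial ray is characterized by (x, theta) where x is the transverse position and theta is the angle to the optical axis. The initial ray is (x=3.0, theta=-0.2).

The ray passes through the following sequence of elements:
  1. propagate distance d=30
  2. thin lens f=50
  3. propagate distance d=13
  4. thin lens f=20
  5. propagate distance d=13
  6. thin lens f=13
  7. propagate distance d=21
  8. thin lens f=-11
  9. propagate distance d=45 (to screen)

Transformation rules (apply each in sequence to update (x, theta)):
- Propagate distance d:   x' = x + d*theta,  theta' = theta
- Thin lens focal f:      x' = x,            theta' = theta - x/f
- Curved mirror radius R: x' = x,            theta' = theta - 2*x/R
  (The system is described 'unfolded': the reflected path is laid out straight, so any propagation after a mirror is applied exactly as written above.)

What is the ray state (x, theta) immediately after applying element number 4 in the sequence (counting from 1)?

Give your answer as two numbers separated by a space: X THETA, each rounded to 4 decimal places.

Answer: -4.8200 0.1010

Derivation:
Initial: x=3.0000 theta=-0.2000
After 1 (propagate distance d=30): x=-3.0000 theta=-0.2000
After 2 (thin lens f=50): x=-3.0000 theta=-0.1400
After 3 (propagate distance d=13): x=-4.8200 theta=-0.1400
After 4 (thin lens f=20): x=-4.8200 theta=0.1010
Rounded to 4 decimal places: x = -4.8200, theta = 0.1010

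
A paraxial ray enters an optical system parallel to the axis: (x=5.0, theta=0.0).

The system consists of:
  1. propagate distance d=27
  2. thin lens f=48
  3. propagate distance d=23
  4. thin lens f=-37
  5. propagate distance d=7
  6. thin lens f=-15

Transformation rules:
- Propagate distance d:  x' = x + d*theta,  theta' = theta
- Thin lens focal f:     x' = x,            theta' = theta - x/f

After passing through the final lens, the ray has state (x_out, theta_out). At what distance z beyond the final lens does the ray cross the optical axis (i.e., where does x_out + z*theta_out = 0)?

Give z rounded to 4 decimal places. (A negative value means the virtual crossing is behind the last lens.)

Initial: x=5.0000 theta=0.0000
After 1 (propagate distance d=27): x=5.0000 theta=0.0000
After 2 (thin lens f=48): x=5.0000 theta=-5/48 (≈-0.1042)
After 3 (propagate distance d=23): x=125/48 (≈2.6042) theta=-5/48 (≈-0.1042)
After 4 (thin lens f=-37): x=125/48 (≈2.6042) theta=-5/148 (≈-0.0338)
After 5 (propagate distance d=7): x=4205/1776 (≈2.3677) theta=-5/148 (≈-0.0338)
After 6 (thin lens f=-15): x=4205/1776 (≈2.3677) theta=661/5328 (≈0.1241)
z_focus = -x_out/theta_out = -(4205/1776)/(661/5328) = -12615/661 ≈ -19.0847
Rounded to 4 decimal places: z = -19.0847

Answer: -19.0847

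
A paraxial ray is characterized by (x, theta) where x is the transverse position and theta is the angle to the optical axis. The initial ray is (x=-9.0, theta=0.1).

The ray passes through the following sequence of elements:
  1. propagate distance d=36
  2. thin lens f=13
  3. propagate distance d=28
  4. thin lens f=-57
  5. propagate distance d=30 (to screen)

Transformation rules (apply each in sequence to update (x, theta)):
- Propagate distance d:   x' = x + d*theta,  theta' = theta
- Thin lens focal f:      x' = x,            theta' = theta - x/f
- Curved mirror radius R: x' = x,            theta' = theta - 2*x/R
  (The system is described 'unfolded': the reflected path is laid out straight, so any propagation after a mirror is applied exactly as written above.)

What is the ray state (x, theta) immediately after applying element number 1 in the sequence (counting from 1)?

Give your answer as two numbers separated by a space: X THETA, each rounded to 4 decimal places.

Answer: -5.4000 0.1000

Derivation:
Initial: x=-9.0000 theta=0.1000
After 1 (propagate distance d=36): x=-5.4000 theta=0.1000
Rounded to 4 decimal places: x = -5.4000, theta = 0.1000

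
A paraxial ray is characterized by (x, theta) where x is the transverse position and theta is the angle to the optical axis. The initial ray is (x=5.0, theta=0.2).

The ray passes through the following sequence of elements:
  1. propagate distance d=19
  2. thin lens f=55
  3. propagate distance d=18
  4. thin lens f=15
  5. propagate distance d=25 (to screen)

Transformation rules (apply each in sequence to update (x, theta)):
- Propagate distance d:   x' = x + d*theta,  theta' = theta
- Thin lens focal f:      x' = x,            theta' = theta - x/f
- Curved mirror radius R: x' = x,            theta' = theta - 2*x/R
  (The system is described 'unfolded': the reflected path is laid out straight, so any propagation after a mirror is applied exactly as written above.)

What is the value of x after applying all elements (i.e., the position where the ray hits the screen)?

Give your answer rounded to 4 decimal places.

Answer: -5.3467

Derivation:
Initial: x=5.0000 theta=0.2000
After 1 (propagate distance d=19): x=8.8000 theta=0.2000
After 2 (thin lens f=55): x=8.8000 theta=0.0400
After 3 (propagate distance d=18): x=9.5200 theta=0.0400
After 4 (thin lens f=15): x=9.5200 theta=-223/375 (≈-0.5947)
After 5 (propagate distance d=25 (to screen)): x=-401/75 (≈-5.3467) theta=-223/375 (≈-0.5947)
Rounded to 4 decimal places: x = -5.3467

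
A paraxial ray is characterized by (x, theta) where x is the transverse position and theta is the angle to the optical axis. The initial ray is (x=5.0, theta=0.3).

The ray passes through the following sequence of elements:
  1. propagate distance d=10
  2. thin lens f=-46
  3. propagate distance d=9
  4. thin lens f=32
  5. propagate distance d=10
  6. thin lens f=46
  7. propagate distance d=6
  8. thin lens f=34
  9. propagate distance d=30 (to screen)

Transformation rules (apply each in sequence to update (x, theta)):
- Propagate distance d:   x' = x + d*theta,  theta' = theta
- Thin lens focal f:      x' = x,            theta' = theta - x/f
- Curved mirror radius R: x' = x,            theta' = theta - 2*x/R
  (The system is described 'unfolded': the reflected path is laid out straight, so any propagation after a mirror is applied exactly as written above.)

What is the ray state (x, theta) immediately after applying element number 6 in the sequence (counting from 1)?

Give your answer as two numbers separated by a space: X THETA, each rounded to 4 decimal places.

Answer: 13.1715 -0.1957

Derivation:
Initial: x=5.0000 theta=0.3000
After 1 (propagate distance d=10): x=8.0000 theta=0.3000
After 2 (thin lens f=-46): x=8.0000 theta=109/230 (≈0.4739)
After 3 (propagate distance d=9): x=2821/230 (≈12.2652) theta=109/230 (≈0.4739)
After 4 (thin lens f=32): x=2821/230 (≈12.2652) theta=29/320 (≈0.0906)
After 5 (propagate distance d=10): x=48471/3680 (≈13.1715) theta=29/320 (≈0.0906)
After 6 (thin lens f=46): x=48471/3680 (≈13.1715) theta=-3313/16928 (≈-0.1957)
Rounded to 4 decimal places: x = 13.1715, theta = -0.1957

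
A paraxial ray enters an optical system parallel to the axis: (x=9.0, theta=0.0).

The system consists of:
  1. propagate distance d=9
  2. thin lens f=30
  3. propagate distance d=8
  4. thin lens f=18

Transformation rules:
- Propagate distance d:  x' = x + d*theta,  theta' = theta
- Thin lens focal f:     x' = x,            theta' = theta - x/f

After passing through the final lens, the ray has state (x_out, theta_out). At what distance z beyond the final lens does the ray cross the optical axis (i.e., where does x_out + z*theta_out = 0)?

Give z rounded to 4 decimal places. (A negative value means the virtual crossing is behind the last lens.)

Initial: x=9.0000 theta=0.0000
After 1 (propagate distance d=9): x=9.0000 theta=0.0000
After 2 (thin lens f=30): x=9.0000 theta=-0.3000
After 3 (propagate distance d=8): x=6.6000 theta=-0.3000
After 4 (thin lens f=18): x=6.6000 theta=-2/3 (≈-0.6667)
z_focus = -x_out/theta_out = -(6.6000)/(-2/3) = 9.9000
Rounded to 4 decimal places: z = 9.9000

Answer: 9.9000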